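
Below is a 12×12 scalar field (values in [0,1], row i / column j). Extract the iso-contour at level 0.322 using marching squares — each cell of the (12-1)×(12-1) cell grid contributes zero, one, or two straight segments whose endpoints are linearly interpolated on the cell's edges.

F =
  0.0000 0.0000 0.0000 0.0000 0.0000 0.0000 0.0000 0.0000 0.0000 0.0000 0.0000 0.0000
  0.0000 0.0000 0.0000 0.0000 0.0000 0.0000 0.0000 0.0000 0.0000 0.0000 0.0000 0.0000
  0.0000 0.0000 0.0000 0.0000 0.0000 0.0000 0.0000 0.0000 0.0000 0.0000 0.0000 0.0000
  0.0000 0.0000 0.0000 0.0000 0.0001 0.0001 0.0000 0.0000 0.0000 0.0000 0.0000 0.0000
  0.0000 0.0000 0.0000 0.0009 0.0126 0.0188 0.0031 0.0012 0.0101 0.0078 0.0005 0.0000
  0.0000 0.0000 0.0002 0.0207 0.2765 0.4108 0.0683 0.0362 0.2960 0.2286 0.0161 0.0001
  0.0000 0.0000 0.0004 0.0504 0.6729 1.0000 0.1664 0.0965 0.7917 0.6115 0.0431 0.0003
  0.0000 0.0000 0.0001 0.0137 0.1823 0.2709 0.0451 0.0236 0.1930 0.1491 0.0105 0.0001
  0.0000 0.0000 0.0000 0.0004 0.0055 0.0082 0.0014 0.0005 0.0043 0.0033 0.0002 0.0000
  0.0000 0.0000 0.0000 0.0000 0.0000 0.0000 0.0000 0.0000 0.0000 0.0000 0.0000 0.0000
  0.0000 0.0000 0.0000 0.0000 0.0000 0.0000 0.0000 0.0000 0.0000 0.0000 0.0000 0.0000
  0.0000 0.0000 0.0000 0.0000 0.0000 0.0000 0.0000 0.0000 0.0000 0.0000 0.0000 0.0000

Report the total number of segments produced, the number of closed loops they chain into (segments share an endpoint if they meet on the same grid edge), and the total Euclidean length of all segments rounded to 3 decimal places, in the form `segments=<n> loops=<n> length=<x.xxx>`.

cell (4,4): code 0100 → (4.773,5.000)–(5.000,4.339)
cell (4,5): code 1000 → (5.000,5.259)–(4.773,5.000)
cell (5,3): code 0100 → (5.115,4.000)–(6.000,3.436)
cell (5,4): code 1110 → (5.000,4.339)–(5.115,4.000)
cell (5,5): code 1001 → (6.000,5.813)–(5.000,5.259)
cell (5,7): code 0100 → (5.052,8.000)–(6.000,7.324)
cell (5,8): code 1100 → (5.244,9.000)–(5.052,8.000)
cell (5,9): code 1000 → (6.000,9.509)–(5.244,9.000)
cell (6,3): code 0010 → (6.000,3.436)–(6.715,4.000)
cell (6,4): code 0011 → (6.715,4.000)–(6.930,5.000)
cell (6,5): code 0001 → (6.930,5.000)–(6.000,5.813)
cell (6,7): code 0010 → (6.000,7.324)–(6.785,8.000)
cell (6,8): code 0011 → (6.785,8.000)–(6.626,9.000)
cell (6,9): code 0001 → (6.626,9.000)–(6.000,9.509)
total: 14 segments, chained into 2 closed loop(s), length Σ = 12.710978

segments=14 loops=2 length=12.711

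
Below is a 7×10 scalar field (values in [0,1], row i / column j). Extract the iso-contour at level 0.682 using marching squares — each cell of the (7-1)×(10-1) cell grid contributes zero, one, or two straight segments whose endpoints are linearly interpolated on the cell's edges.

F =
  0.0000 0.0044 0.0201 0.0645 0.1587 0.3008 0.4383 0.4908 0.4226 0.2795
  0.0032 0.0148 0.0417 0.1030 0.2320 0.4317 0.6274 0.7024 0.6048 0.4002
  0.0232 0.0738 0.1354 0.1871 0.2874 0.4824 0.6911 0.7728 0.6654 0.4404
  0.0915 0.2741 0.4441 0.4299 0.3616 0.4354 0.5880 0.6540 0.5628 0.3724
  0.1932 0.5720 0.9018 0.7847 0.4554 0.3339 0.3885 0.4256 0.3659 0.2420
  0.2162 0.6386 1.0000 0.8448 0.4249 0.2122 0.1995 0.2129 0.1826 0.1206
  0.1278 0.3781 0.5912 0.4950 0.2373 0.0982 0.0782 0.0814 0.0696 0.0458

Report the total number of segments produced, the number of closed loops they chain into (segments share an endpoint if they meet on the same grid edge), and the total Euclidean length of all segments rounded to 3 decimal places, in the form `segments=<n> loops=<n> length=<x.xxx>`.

cell (0,6): code 0100 → (0.904,7.000)–(1.000,6.728)
cell (0,7): code 1000 → (1.000,7.209)–(0.904,7.000)
cell (1,5): code 0100 → (1.857,6.000)–(2.000,5.956)
cell (1,6): code 1110 → (1.000,6.728)–(1.857,6.000)
cell (1,7): code 1001 → (2.000,7.845)–(1.000,7.209)
cell (2,5): code 0010 → (2.000,5.956)–(2.088,6.000)
cell (2,6): code 0011 → (2.088,6.000)–(2.764,7.000)
cell (2,7): code 0001 → (2.764,7.000)–(2.000,7.845)
cell (3,1): code 0100 → (3.520,2.000)–(4.000,1.334)
cell (3,2): code 1100 → (3.711,3.000)–(3.520,2.000)
cell (3,3): code 1000 → (4.000,3.312)–(3.711,3.000)
cell (4,1): code 0110 → (4.000,1.334)–(5.000,1.120)
cell (4,3): code 1001 → (5.000,3.388)–(4.000,3.312)
cell (5,1): code 0010 → (5.000,1.120)–(5.778,2.000)
cell (5,2): code 0011 → (5.778,2.000)–(5.465,3.000)
cell (5,3): code 0001 → (5.465,3.000)–(5.000,3.388)
total: 16 segments, chained into 2 closed loop(s), length Σ = 12.541552

segments=16 loops=2 length=12.542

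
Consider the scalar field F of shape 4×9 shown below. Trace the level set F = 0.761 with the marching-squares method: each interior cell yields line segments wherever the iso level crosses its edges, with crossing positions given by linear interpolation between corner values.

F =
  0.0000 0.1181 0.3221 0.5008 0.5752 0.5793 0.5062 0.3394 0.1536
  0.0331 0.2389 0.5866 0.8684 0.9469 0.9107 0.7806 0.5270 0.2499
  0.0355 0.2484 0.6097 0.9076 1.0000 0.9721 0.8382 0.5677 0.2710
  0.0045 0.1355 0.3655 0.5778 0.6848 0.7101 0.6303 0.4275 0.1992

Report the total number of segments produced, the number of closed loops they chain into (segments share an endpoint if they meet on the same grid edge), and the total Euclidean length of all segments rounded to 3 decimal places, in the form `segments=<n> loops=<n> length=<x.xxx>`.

segments=12 loops=1 length=9.976

cell (0,2): code 0100 → (0.708,3.000)–(1.000,2.619)
cell (0,3): code 1100 → (0.500,4.000)–(0.708,3.000)
cell (0,4): code 1100 → (0.548,5.000)–(0.500,4.000)
cell (0,5): code 1100 → (0.929,6.000)–(0.548,5.000)
cell (0,6): code 1000 → (1.000,6.077)–(0.929,6.000)
cell (1,2): code 0110 → (1.000,2.619)–(2.000,2.508)
cell (1,6): code 1001 → (2.000,6.285)–(1.000,6.077)
cell (2,2): code 0010 → (2.000,2.508)–(2.445,3.000)
cell (2,3): code 0011 → (2.445,3.000)–(2.758,4.000)
cell (2,4): code 0011 → (2.758,4.000)–(2.806,5.000)
cell (2,5): code 0011 → (2.806,5.000)–(2.371,6.000)
cell (2,6): code 0001 → (2.371,6.000)–(2.000,6.285)
total: 12 segments, chained into 1 closed loop(s), length Σ = 9.976411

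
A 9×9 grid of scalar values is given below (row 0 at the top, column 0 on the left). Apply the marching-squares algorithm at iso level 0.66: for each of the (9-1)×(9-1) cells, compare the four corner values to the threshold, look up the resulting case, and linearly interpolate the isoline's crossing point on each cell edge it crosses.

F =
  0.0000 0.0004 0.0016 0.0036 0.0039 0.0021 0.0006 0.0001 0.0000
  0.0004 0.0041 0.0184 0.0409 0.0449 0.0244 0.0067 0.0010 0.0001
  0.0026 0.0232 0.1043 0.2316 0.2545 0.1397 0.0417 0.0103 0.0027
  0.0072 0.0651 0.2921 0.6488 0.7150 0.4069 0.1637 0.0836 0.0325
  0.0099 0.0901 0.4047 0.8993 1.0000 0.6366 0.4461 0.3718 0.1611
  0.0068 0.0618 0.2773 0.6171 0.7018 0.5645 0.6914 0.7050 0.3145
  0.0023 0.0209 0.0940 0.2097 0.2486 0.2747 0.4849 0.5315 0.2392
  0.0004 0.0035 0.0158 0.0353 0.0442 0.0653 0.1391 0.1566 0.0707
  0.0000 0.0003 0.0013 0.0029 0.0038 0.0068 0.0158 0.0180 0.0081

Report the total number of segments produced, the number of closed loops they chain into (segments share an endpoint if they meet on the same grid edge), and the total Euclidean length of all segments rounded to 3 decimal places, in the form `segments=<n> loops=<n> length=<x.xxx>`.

segments=16 loops=2 length=10.098

cell (2,3): code 0100 → (2.881,4.000)–(3.000,3.169)
cell (2,4): code 1000 → (3.000,4.179)–(2.881,4.000)
cell (3,2): code 0100 → (3.045,3.000)–(4.000,2.516)
cell (3,3): code 1110 → (3.000,3.169)–(3.045,3.000)
cell (3,4): code 1001 → (4.000,4.936)–(3.000,4.179)
cell (4,2): code 0010 → (4.000,2.516)–(4.848,3.000)
cell (4,3): code 0111 → (4.848,3.000)–(5.000,3.506)
cell (4,4): code 1001 → (5.000,4.304)–(4.000,4.936)
cell (4,5): code 0100 → (4.872,6.000)–(5.000,5.753)
cell (4,6): code 1100 → (4.865,7.000)–(4.872,6.000)
cell (4,7): code 1000 → (5.000,7.115)–(4.865,7.000)
cell (5,3): code 0010 → (5.000,3.506)–(5.092,4.000)
cell (5,4): code 0001 → (5.092,4.000)–(5.000,4.304)
cell (5,5): code 0010 → (5.000,5.753)–(5.152,6.000)
cell (5,6): code 0011 → (5.152,6.000)–(5.259,7.000)
cell (5,7): code 0001 → (5.259,7.000)–(5.000,7.115)
total: 16 segments, chained into 2 closed loop(s), length Σ = 10.098157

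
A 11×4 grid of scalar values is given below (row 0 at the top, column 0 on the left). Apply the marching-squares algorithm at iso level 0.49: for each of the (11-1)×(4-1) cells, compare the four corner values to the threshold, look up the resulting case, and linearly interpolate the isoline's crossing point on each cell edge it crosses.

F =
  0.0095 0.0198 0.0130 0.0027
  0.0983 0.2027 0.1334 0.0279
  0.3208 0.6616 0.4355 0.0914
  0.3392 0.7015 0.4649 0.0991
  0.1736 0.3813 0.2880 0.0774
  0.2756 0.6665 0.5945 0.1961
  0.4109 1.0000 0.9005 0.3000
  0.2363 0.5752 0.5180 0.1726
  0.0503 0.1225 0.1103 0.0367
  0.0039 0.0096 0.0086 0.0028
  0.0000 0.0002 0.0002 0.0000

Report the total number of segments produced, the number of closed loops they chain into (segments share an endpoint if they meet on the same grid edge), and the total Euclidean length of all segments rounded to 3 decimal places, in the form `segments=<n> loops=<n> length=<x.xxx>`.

segments=16 loops=2 length=13.649

cell (1,0): code 0100 → (1.626,1.000)–(2.000,0.496)
cell (1,1): code 1000 → (2.000,1.759)–(1.626,1.000)
cell (2,0): code 0110 → (2.000,0.496)–(3.000,0.416)
cell (2,1): code 1001 → (3.000,1.894)–(2.000,1.759)
cell (3,0): code 0010 → (3.000,0.416)–(3.661,1.000)
cell (3,1): code 0001 → (3.661,1.000)–(3.000,1.894)
cell (4,0): code 0100 → (4.381,1.000)–(5.000,0.548)
cell (4,1): code 1100 → (4.659,2.000)–(4.381,1.000)
cell (4,2): code 1000 → (5.000,2.262)–(4.659,2.000)
cell (5,0): code 0110 → (5.000,0.548)–(6.000,0.134)
cell (5,2): code 1001 → (6.000,2.684)–(5.000,2.262)
cell (6,0): code 0110 → (6.000,0.134)–(7.000,0.749)
cell (6,2): code 1001 → (7.000,2.081)–(6.000,2.684)
cell (7,0): code 0010 → (7.000,0.749)–(7.188,1.000)
cell (7,1): code 0011 → (7.188,1.000)–(7.069,2.000)
cell (7,2): code 0001 → (7.069,2.000)–(7.000,2.081)
total: 16 segments, chained into 2 closed loop(s), length Σ = 13.648719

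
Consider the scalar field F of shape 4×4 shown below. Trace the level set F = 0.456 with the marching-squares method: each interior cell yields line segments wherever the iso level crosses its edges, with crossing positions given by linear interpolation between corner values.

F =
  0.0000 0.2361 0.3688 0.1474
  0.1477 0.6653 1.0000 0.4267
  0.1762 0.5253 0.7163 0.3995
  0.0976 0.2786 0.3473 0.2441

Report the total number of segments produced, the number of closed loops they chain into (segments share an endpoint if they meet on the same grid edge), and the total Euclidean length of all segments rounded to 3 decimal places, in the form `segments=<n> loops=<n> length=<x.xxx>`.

segments=8 loops=1 length=7.525

cell (0,0): code 0100 → (0.512,1.000)–(1.000,0.596)
cell (0,1): code 1100 → (0.138,2.000)–(0.512,1.000)
cell (0,2): code 1000 → (1.000,2.949)–(0.138,2.000)
cell (1,0): code 0110 → (1.000,0.596)–(2.000,0.801)
cell (1,2): code 1001 → (2.000,2.822)–(1.000,2.949)
cell (2,0): code 0010 → (2.000,0.801)–(2.281,1.000)
cell (2,1): code 0011 → (2.281,1.000)–(2.705,2.000)
cell (2,2): code 0001 → (2.705,2.000)–(2.000,2.822)
total: 8 segments, chained into 1 closed loop(s), length Σ = 7.525386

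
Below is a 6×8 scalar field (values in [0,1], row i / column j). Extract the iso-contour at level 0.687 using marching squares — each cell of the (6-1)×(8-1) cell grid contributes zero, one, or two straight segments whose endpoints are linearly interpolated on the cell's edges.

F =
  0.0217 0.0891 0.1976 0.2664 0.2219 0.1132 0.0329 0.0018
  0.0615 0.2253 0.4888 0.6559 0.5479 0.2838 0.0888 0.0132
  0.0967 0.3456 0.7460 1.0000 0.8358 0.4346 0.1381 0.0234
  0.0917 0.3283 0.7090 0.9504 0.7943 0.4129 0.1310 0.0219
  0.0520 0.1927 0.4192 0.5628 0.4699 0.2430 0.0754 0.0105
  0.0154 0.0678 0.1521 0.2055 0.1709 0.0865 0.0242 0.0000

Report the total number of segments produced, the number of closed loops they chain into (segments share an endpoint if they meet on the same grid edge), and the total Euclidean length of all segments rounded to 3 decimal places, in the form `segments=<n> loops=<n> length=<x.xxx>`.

cell (1,1): code 0100 → (1.771,2.000)–(2.000,1.853)
cell (1,2): code 1100 → (1.090,3.000)–(1.771,2.000)
cell (1,3): code 1100 → (1.483,4.000)–(1.090,3.000)
cell (1,4): code 1000 → (2.000,4.371)–(1.483,4.000)
cell (2,1): code 0110 → (2.000,1.853)–(3.000,1.942)
cell (2,4): code 1001 → (3.000,4.281)–(2.000,4.371)
cell (3,1): code 0010 → (3.000,1.942)–(3.076,2.000)
cell (3,2): code 0011 → (3.076,2.000)–(3.680,3.000)
cell (3,3): code 0011 → (3.680,3.000)–(3.331,4.000)
cell (3,4): code 0001 → (3.331,4.000)–(3.000,4.281)
total: 10 segments, chained into 1 closed loop(s), length Σ = 7.957386

segments=10 loops=1 length=7.957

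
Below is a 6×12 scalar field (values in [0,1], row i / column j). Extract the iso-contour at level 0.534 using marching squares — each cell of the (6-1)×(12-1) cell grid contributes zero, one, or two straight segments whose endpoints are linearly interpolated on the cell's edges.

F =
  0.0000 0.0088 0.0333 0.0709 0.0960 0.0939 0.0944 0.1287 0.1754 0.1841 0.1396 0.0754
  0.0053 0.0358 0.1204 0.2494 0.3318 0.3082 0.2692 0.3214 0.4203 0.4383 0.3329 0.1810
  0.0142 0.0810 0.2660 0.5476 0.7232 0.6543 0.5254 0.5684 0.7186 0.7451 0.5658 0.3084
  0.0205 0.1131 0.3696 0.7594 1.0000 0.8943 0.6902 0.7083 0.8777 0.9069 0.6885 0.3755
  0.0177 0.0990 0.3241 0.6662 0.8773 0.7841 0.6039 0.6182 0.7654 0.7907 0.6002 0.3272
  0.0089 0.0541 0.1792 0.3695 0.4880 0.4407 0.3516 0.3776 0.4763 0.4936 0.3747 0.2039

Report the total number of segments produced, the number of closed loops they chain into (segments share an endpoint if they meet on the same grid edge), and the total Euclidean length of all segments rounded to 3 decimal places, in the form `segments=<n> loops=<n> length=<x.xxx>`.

segments=24 loops=1 length=20.375

cell (1,2): code 0100 → (1.954,3.000)–(2.000,2.952)
cell (1,3): code 1100 → (1.517,4.000)–(1.954,3.000)
cell (1,4): code 1100 → (1.652,5.000)–(1.517,4.000)
cell (1,5): code 1000 → (2.000,5.933)–(1.652,5.000)
cell (1,6): code 0100 → (1.861,7.000)–(2.000,6.200)
cell (1,7): code 1100 → (1.381,8.000)–(1.861,7.000)
cell (1,8): code 1100 → (1.312,9.000)–(1.381,8.000)
cell (1,9): code 1100 → (1.863,10.000)–(1.312,9.000)
cell (1,10): code 1000 → (2.000,10.124)–(1.863,10.000)
cell (2,2): code 0110 → (2.000,2.952)–(3.000,2.422)
cell (2,5): code 1101 → (2.052,6.000)–(2.000,5.933)
cell (2,6): code 1110 → (2.000,6.200)–(2.052,6.000)
cell (2,10): code 1001 → (3.000,10.494)–(2.000,10.124)
cell (3,2): code 0110 → (3.000,2.422)–(4.000,2.614)
cell (3,10): code 1001 → (4.000,10.242)–(3.000,10.494)
cell (4,2): code 0010 → (4.000,2.614)–(4.446,3.000)
cell (4,3): code 0011 → (4.446,3.000)–(4.882,4.000)
cell (4,4): code 0011 → (4.882,4.000)–(4.728,5.000)
cell (4,5): code 0011 → (4.728,5.000)–(4.277,6.000)
cell (4,6): code 0011 → (4.277,6.000)–(4.350,7.000)
cell (4,7): code 0011 → (4.350,7.000)–(4.800,8.000)
cell (4,8): code 0011 → (4.800,8.000)–(4.864,9.000)
cell (4,9): code 0011 → (4.864,9.000)–(4.294,10.000)
cell (4,10): code 0001 → (4.294,10.000)–(4.000,10.242)
total: 24 segments, chained into 1 closed loop(s), length Σ = 20.374586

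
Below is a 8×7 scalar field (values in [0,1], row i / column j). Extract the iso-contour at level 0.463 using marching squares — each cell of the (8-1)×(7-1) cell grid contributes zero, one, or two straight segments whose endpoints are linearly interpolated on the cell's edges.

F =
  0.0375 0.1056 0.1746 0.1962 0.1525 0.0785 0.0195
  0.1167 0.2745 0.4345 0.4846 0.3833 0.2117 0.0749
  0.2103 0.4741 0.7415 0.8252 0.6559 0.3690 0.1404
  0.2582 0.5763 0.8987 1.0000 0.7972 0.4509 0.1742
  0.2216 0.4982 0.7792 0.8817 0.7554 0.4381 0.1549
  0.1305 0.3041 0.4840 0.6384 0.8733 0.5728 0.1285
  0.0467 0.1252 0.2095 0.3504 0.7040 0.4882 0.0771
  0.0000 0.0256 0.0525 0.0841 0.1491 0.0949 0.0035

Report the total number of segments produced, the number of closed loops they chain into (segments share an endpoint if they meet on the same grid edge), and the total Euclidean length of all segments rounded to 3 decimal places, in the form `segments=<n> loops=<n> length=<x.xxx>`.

cell (0,2): code 0100 → (0.925,3.000)–(1.000,2.569)
cell (0,3): code 1000 → (1.000,3.213)–(0.925,3.000)
cell (1,0): code 0100 → (1.944,1.000)–(2.000,0.958)
cell (1,1): code 1100 → (1.093,2.000)–(1.944,1.000)
cell (1,2): code 1110 → (1.000,2.569)–(1.093,2.000)
cell (1,3): code 1101 → (1.292,4.000)–(1.000,3.213)
cell (1,4): code 1000 → (2.000,4.672)–(1.292,4.000)
cell (2,0): code 0110 → (2.000,0.958)–(3.000,0.644)
cell (2,4): code 1001 → (3.000,4.965)–(2.000,4.672)
cell (3,0): code 0110 → (3.000,0.644)–(4.000,0.873)
cell (3,4): code 1001 → (4.000,4.922)–(3.000,4.965)
cell (4,0): code 0010 → (4.000,0.873)–(4.181,1.000)
cell (4,1): code 0111 → (4.181,1.000)–(5.000,1.883)
cell (4,4): code 1101 → (4.185,5.000)–(4.000,4.922)
cell (4,5): code 1000 → (5.000,5.247)–(4.185,5.000)
cell (5,1): code 0010 → (5.000,1.883)–(5.077,2.000)
cell (5,2): code 0011 → (5.077,2.000)–(5.609,3.000)
cell (5,3): code 0111 → (5.609,3.000)–(6.000,3.318)
cell (5,5): code 1001 → (6.000,5.061)–(5.000,5.247)
cell (6,3): code 0010 → (6.000,3.318)–(6.434,4.000)
cell (6,4): code 0011 → (6.434,4.000)–(6.064,5.000)
cell (6,5): code 0001 → (6.064,5.000)–(6.000,5.061)
total: 22 segments, chained into 1 closed loop(s), length Σ = 15.791095

segments=22 loops=1 length=15.791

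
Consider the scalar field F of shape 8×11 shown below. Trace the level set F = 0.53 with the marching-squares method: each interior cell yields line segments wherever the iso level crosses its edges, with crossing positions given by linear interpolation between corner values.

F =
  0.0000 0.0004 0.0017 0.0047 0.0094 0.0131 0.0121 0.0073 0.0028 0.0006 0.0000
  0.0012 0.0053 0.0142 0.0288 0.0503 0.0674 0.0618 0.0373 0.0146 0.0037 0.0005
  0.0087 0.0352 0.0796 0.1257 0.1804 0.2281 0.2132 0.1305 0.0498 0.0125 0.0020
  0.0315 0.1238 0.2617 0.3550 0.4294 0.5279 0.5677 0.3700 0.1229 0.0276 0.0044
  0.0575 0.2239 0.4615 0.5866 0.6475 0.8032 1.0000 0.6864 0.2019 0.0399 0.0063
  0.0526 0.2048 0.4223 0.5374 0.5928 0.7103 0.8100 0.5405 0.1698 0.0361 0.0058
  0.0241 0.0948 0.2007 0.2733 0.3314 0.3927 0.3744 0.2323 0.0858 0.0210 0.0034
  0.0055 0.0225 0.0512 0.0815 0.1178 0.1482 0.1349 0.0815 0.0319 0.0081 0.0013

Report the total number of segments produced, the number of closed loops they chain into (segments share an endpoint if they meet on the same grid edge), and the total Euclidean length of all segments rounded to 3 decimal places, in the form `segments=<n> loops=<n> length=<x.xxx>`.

cell (2,5): code 0100 → (2.894,6.000)–(3.000,5.053)
cell (2,6): code 1000 → (3.000,6.191)–(2.894,6.000)
cell (3,2): code 0100 → (3.756,3.000)–(4.000,2.548)
cell (3,3): code 1100 → (3.461,4.000)–(3.756,3.000)
cell (3,4): code 1100 → (3.008,5.000)–(3.461,4.000)
cell (3,5): code 1110 → (3.000,5.053)–(3.008,5.000)
cell (3,6): code 1101 → (3.506,7.000)–(3.000,6.191)
cell (3,7): code 1000 → (4.000,7.323)–(3.506,7.000)
cell (4,2): code 0110 → (4.000,2.548)–(5.000,2.936)
cell (4,7): code 1001 → (5.000,7.028)–(4.000,7.323)
cell (5,2): code 0010 → (5.000,2.936)–(5.028,3.000)
cell (5,3): code 0011 → (5.028,3.000)–(5.240,4.000)
cell (5,4): code 0011 → (5.240,4.000)–(5.568,5.000)
cell (5,5): code 0011 → (5.568,5.000)–(5.643,6.000)
cell (5,6): code 0011 → (5.643,6.000)–(5.034,7.000)
cell (5,7): code 0001 → (5.034,7.000)–(5.000,7.028)
total: 16 segments, chained into 1 closed loop(s), length Σ = 11.901873

segments=16 loops=1 length=11.902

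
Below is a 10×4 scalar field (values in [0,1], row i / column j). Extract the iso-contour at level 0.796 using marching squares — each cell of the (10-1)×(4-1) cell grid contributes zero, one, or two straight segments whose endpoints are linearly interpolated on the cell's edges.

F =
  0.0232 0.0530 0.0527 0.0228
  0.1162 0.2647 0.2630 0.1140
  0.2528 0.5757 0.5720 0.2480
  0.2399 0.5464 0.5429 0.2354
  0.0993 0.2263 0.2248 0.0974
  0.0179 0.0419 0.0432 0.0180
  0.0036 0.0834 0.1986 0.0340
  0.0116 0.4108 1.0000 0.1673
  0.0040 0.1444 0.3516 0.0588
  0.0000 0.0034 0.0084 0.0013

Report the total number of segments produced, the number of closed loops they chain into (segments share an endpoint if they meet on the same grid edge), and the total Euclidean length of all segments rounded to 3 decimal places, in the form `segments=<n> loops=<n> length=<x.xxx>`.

cell (6,1): code 0100 → (6.745,2.000)–(7.000,1.654)
cell (6,2): code 1000 → (7.000,2.245)–(6.745,2.000)
cell (7,1): code 0010 → (7.000,1.654)–(7.315,2.000)
cell (7,2): code 0001 → (7.315,2.000)–(7.000,2.245)
total: 4 segments, chained into 1 closed loop(s), length Σ = 1.649613

segments=4 loops=1 length=1.650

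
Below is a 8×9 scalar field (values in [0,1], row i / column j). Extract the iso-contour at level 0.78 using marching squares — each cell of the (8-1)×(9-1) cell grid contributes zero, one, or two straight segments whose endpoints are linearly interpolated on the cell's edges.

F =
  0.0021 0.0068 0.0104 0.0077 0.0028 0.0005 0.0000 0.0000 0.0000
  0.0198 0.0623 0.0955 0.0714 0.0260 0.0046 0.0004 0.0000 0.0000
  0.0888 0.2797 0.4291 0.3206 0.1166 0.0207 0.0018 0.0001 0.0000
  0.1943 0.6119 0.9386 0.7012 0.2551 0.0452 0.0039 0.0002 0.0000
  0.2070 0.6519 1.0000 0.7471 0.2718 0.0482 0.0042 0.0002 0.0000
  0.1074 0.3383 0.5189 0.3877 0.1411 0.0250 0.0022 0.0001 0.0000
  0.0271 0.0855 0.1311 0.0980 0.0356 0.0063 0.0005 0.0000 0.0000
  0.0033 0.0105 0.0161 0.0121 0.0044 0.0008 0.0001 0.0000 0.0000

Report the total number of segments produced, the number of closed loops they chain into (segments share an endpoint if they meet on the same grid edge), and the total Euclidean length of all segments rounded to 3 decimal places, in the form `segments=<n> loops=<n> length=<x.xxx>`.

cell (2,1): code 0100 → (2.689,2.000)–(3.000,1.515)
cell (2,2): code 1000 → (3.000,2.668)–(2.689,2.000)
cell (3,1): code 0110 → (3.000,1.515)–(4.000,1.368)
cell (3,2): code 1001 → (4.000,2.870)–(3.000,2.668)
cell (4,1): code 0010 → (4.000,1.368)–(4.457,2.000)
cell (4,2): code 0001 → (4.457,2.000)–(4.000,2.870)
total: 6 segments, chained into 1 closed loop(s), length Σ = 5.107434

segments=6 loops=1 length=5.107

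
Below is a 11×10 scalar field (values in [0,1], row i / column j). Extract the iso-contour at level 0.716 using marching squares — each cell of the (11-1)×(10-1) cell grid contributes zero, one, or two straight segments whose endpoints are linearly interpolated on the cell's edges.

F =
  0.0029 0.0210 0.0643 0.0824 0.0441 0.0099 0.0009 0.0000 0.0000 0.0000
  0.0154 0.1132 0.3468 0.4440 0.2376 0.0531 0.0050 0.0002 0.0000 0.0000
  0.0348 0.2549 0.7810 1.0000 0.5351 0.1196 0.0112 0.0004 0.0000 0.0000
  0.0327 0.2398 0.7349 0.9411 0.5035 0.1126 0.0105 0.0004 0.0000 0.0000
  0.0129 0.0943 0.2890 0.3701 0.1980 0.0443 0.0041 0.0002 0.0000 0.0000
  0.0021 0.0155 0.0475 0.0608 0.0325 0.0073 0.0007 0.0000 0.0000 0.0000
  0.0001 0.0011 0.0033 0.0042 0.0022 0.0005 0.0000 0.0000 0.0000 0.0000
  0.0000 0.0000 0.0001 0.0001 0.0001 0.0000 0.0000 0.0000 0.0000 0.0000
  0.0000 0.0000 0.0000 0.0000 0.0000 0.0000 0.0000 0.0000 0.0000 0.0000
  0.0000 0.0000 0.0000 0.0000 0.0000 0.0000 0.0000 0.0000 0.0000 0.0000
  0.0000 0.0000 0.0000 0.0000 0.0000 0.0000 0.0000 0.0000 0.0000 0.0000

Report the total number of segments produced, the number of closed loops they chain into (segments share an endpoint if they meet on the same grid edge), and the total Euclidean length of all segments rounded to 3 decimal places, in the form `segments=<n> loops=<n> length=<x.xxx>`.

cell (1,1): code 0100 → (1.850,2.000)–(2.000,1.876)
cell (1,2): code 1100 → (1.489,3.000)–(1.850,2.000)
cell (1,3): code 1000 → (2.000,3.611)–(1.489,3.000)
cell (2,1): code 0110 → (2.000,1.876)–(3.000,1.962)
cell (2,3): code 1001 → (3.000,3.514)–(2.000,3.611)
cell (3,1): code 0010 → (3.000,1.962)–(3.042,2.000)
cell (3,2): code 0011 → (3.042,2.000)–(3.394,3.000)
cell (3,3): code 0001 → (3.394,3.000)–(3.000,3.514)
total: 8 segments, chained into 1 closed loop(s), length Σ = 5.827091

segments=8 loops=1 length=5.827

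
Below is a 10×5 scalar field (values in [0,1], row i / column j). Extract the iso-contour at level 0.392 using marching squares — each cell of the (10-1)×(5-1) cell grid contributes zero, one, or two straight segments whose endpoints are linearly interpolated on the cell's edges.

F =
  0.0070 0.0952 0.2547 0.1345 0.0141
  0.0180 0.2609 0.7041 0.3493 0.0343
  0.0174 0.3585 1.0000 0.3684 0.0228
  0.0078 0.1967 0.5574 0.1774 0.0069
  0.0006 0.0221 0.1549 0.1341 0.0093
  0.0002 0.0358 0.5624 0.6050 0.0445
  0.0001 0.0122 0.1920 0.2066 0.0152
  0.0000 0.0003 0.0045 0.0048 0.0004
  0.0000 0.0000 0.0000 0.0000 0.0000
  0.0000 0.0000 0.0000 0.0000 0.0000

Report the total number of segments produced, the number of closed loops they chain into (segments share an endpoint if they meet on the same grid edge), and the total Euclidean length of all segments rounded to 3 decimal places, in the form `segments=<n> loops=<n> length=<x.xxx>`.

cell (0,1): code 0100 → (0.306,2.000)–(1.000,1.296)
cell (0,2): code 1000 → (1.000,2.880)–(0.306,2.000)
cell (1,1): code 0110 → (1.000,1.296)–(2.000,1.052)
cell (1,2): code 1001 → (2.000,2.963)–(1.000,2.880)
cell (2,1): code 0110 → (2.000,1.052)–(3.000,1.541)
cell (2,2): code 1001 → (3.000,2.435)–(2.000,2.963)
cell (3,1): code 0010 → (3.000,1.541)–(3.411,2.000)
cell (3,2): code 0001 → (3.411,2.000)–(3.000,2.435)
cell (4,1): code 0100 → (4.582,2.000)–(5.000,1.676)
cell (4,2): code 1100 → (4.548,3.000)–(4.582,2.000)
cell (4,3): code 1000 → (5.000,3.380)–(4.548,3.000)
cell (5,1): code 0010 → (5.000,1.676)–(5.460,2.000)
cell (5,2): code 0011 → (5.460,2.000)–(5.535,3.000)
cell (5,3): code 0001 → (5.535,3.000)–(5.000,3.380)
total: 14 segments, chained into 2 closed loop(s), length Σ = 11.941860

segments=14 loops=2 length=11.942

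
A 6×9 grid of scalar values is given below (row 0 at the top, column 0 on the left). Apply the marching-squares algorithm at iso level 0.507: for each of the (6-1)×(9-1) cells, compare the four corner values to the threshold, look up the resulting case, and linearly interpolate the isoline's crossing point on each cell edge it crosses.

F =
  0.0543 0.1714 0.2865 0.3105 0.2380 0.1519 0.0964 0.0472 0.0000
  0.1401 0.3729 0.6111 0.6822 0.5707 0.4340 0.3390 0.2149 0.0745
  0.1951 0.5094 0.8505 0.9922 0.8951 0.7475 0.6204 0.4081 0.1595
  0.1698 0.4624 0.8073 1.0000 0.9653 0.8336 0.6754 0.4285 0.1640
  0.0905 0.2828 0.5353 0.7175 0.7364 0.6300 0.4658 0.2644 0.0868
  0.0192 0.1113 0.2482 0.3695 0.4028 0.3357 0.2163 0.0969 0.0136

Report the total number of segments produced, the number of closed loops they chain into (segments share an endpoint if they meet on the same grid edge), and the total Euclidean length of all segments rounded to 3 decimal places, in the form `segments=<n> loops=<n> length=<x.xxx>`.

segments=20 loops=1 length=15.378

cell (0,1): code 0100 → (0.679,2.000)–(1.000,1.563)
cell (0,2): code 1100 → (0.529,3.000)–(0.679,2.000)
cell (0,3): code 1100 → (0.809,4.000)–(0.529,3.000)
cell (0,4): code 1000 → (1.000,4.466)–(0.809,4.000)
cell (1,0): code 0100 → (1.982,1.000)–(2.000,0.992)
cell (1,1): code 1110 → (1.000,1.563)–(1.982,1.000)
cell (1,4): code 1101 → (1.233,5.000)–(1.000,4.466)
cell (1,5): code 1100 → (1.597,6.000)–(1.233,5.000)
cell (1,6): code 1000 → (2.000,6.534)–(1.597,6.000)
cell (2,0): code 0010 → (2.000,0.992)–(2.051,1.000)
cell (2,1): code 0111 → (2.051,1.000)–(3.000,1.129)
cell (2,6): code 1001 → (3.000,6.682)–(2.000,6.534)
cell (3,1): code 0110 → (3.000,1.129)–(4.000,1.888)
cell (3,5): code 1011 → (4.000,5.749)–(3.803,6.000)
cell (3,6): code 0001 → (3.803,6.000)–(3.000,6.682)
cell (4,1): code 0010 → (4.000,1.888)–(4.099,2.000)
cell (4,2): code 0011 → (4.099,2.000)–(4.605,3.000)
cell (4,3): code 0011 → (4.605,3.000)–(4.688,4.000)
cell (4,4): code 0011 → (4.688,4.000)–(4.418,5.000)
cell (4,5): code 0001 → (4.418,5.000)–(4.000,5.749)
total: 20 segments, chained into 1 closed loop(s), length Σ = 15.378079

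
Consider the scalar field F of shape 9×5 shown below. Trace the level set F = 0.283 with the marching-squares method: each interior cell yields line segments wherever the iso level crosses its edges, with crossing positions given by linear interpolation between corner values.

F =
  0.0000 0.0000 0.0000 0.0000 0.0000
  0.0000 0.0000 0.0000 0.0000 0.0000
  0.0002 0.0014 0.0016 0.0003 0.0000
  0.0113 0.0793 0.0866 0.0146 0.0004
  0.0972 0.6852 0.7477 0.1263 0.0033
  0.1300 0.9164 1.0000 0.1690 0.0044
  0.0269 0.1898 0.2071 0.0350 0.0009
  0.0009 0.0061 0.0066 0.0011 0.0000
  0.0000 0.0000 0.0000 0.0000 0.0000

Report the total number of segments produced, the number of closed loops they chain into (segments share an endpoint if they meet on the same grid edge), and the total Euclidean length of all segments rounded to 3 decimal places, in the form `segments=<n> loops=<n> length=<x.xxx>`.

cell (3,0): code 0100 → (3.336,1.000)–(4.000,0.316)
cell (3,1): code 1100 → (3.297,2.000)–(3.336,1.000)
cell (3,2): code 1000 → (4.000,2.748)–(3.297,2.000)
cell (4,0): code 0110 → (4.000,0.316)–(5.000,0.195)
cell (4,2): code 1001 → (5.000,2.863)–(4.000,2.748)
cell (5,0): code 0010 → (5.000,0.195)–(5.872,1.000)
cell (5,1): code 0011 → (5.872,1.000)–(5.904,2.000)
cell (5,2): code 0001 → (5.904,2.000)–(5.000,2.863)
total: 8 segments, chained into 1 closed loop(s), length Σ = 8.431446

segments=8 loops=1 length=8.431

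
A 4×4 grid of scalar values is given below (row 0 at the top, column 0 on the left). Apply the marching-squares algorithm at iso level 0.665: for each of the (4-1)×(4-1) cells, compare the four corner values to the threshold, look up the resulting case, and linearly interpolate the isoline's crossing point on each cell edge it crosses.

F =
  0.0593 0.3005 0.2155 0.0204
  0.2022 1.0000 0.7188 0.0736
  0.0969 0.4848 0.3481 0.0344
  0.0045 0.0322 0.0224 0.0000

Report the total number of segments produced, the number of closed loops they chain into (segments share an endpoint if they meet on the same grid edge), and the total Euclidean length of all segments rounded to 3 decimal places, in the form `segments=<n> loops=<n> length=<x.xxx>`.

segments=6 loops=1 length=3.901

cell (0,0): code 0100 → (0.521,1.000)–(1.000,0.580)
cell (0,1): code 1100 → (0.893,2.000)–(0.521,1.000)
cell (0,2): code 1000 → (1.000,2.083)–(0.893,2.000)
cell (1,0): code 0010 → (1.000,0.580)–(1.650,1.000)
cell (1,1): code 0011 → (1.650,1.000)–(1.145,2.000)
cell (1,2): code 0001 → (1.145,2.000)–(1.000,2.083)
total: 6 segments, chained into 1 closed loop(s), length Σ = 3.901192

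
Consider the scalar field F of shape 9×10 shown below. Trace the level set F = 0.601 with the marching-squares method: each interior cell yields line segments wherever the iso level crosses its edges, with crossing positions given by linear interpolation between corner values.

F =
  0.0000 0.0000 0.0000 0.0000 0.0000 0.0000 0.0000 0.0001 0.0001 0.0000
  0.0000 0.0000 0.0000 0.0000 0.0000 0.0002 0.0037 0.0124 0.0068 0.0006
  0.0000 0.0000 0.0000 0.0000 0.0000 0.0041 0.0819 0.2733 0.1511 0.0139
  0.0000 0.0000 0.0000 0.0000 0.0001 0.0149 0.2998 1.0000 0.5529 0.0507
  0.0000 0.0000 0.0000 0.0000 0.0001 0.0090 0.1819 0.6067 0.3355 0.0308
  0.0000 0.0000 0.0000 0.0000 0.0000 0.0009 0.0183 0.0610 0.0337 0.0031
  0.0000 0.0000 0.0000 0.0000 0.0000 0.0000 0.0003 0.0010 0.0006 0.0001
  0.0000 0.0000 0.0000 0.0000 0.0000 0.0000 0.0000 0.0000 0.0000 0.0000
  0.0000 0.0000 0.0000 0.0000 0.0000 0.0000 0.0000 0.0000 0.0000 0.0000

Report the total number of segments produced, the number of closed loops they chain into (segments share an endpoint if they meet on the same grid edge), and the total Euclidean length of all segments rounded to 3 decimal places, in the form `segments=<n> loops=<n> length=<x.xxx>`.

cell (2,6): code 0100 → (2.451,7.000)–(3.000,6.430)
cell (2,7): code 1000 → (3.000,7.892)–(2.451,7.000)
cell (3,6): code 0110 → (3.000,6.430)–(4.000,6.987)
cell (3,7): code 1001 → (4.000,7.021)–(3.000,7.892)
cell (4,6): code 0010 → (4.000,6.987)–(4.010,7.000)
cell (4,7): code 0001 → (4.010,7.000)–(4.000,7.021)
total: 6 segments, chained into 1 closed loop(s), length Σ = 4.350362

segments=6 loops=1 length=4.350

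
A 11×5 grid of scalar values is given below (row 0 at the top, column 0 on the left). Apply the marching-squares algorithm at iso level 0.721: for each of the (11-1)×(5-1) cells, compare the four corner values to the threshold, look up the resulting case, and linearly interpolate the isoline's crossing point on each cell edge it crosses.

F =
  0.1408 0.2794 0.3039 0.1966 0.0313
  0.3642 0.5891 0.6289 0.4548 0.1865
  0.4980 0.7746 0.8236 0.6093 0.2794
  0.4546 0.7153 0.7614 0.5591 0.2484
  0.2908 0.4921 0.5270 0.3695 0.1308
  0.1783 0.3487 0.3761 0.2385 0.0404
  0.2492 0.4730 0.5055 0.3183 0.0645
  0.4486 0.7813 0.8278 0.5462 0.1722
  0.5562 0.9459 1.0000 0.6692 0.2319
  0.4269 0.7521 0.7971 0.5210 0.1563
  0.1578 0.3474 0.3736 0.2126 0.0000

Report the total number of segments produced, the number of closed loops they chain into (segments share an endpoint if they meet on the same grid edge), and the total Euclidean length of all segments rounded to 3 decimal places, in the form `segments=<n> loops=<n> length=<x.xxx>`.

cell (1,0): code 0100 → (1.711,1.000)–(2.000,0.806)
cell (1,1): code 1100 → (1.473,2.000)–(1.711,1.000)
cell (1,2): code 1000 → (2.000,2.479)–(1.473,2.000)
cell (2,0): code 0010 → (2.000,0.806)–(2.904,1.000)
cell (2,1): code 0111 → (2.904,1.000)–(3.000,1.124)
cell (2,2): code 1001 → (3.000,2.200)–(2.000,2.479)
cell (3,1): code 0010 → (3.000,1.124)–(3.172,2.000)
cell (3,2): code 0001 → (3.172,2.000)–(3.000,2.200)
cell (6,0): code 0100 → (6.804,1.000)–(7.000,0.819)
cell (6,1): code 1100 → (6.669,2.000)–(6.804,1.000)
cell (6,2): code 1000 → (7.000,2.379)–(6.669,2.000)
cell (7,0): code 0110 → (7.000,0.819)–(8.000,0.423)
cell (7,2): code 1001 → (8.000,2.843)–(7.000,2.379)
cell (8,0): code 0110 → (8.000,0.423)–(9.000,0.904)
cell (8,2): code 1001 → (9.000,2.276)–(8.000,2.843)
cell (9,0): code 0010 → (9.000,0.904)–(9.077,1.000)
cell (9,1): code 0011 → (9.077,1.000)–(9.180,2.000)
cell (9,2): code 0001 → (9.180,2.000)–(9.000,2.276)
total: 18 segments, chained into 2 closed loop(s), length Σ = 13.038240

segments=18 loops=2 length=13.038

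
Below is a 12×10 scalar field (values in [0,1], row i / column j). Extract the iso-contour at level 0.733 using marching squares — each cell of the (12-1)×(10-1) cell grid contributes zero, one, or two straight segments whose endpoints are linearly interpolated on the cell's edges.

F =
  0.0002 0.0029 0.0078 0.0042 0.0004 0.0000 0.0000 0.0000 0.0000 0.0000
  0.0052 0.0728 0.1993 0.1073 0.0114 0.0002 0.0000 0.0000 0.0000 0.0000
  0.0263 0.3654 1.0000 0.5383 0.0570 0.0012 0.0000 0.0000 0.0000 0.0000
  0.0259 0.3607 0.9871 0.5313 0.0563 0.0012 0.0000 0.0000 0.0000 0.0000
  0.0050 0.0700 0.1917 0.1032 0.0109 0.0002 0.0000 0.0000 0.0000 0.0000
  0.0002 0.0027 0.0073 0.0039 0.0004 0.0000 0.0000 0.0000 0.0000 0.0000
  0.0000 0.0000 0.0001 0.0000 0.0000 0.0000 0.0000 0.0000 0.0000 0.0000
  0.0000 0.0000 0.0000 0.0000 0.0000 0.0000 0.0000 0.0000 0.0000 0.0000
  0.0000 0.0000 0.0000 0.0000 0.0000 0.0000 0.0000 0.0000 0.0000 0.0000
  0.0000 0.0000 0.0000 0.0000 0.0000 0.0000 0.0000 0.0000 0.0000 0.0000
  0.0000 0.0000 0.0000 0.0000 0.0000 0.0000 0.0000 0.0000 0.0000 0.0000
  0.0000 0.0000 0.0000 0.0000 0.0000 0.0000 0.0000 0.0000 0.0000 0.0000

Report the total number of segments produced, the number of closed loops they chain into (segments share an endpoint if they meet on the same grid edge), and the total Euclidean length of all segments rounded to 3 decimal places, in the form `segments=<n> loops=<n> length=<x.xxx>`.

segments=6 loops=1 length=4.364

cell (1,1): code 0100 → (1.667,2.000)–(2.000,1.579)
cell (1,2): code 1000 → (2.000,2.578)–(1.667,2.000)
cell (2,1): code 0110 → (2.000,1.579)–(3.000,1.594)
cell (2,2): code 1001 → (3.000,2.557)–(2.000,2.578)
cell (3,1): code 0010 → (3.000,1.594)–(3.319,2.000)
cell (3,2): code 0001 → (3.319,2.000)–(3.000,2.557)
total: 6 segments, chained into 1 closed loop(s), length Σ = 4.363605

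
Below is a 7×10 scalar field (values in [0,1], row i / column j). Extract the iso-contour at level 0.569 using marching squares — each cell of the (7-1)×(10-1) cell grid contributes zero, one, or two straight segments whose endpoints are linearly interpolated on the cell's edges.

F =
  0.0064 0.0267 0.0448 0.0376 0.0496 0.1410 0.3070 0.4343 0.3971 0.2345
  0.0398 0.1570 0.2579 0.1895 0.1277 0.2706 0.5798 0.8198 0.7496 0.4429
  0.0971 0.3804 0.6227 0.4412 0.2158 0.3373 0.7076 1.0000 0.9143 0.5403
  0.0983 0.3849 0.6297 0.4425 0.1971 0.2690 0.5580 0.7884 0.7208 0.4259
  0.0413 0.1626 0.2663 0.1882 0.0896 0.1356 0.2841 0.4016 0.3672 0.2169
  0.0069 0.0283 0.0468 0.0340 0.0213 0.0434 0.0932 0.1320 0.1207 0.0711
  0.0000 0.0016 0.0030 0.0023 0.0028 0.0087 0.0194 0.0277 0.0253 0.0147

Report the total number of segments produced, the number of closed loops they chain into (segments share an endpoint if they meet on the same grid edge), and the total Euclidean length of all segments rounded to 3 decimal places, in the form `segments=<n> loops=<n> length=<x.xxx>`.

cell (0,5): code 0100 → (0.960,6.000)–(1.000,5.965)
cell (0,6): code 1100 → (0.349,7.000)–(0.960,6.000)
cell (0,7): code 1100 → (0.488,8.000)–(0.349,7.000)
cell (0,8): code 1000 → (1.000,8.589)–(0.488,8.000)
cell (1,1): code 0100 → (1.853,2.000)–(2.000,1.778)
cell (1,2): code 1000 → (2.000,2.296)–(1.853,2.000)
cell (1,5): code 0110 → (1.000,5.965)–(2.000,5.626)
cell (1,8): code 1001 → (2.000,8.923)–(1.000,8.589)
cell (2,1): code 0110 → (2.000,1.778)–(3.000,1.752)
cell (2,2): code 1001 → (3.000,2.324)–(2.000,2.296)
cell (2,5): code 0010 → (2.000,5.626)–(2.926,6.000)
cell (2,6): code 0111 → (2.926,6.000)–(3.000,6.048)
cell (2,8): code 1001 → (3.000,8.515)–(2.000,8.923)
cell (3,1): code 0010 → (3.000,1.752)–(3.167,2.000)
cell (3,2): code 0001 → (3.167,2.000)–(3.000,2.324)
cell (3,6): code 0010 → (3.000,6.048)–(3.567,7.000)
cell (3,7): code 0011 → (3.567,7.000)–(3.429,8.000)
cell (3,8): code 0001 → (3.429,8.000)–(3.000,8.515)
total: 18 segments, chained into 2 closed loop(s), length Σ = 13.341406

segments=18 loops=2 length=13.341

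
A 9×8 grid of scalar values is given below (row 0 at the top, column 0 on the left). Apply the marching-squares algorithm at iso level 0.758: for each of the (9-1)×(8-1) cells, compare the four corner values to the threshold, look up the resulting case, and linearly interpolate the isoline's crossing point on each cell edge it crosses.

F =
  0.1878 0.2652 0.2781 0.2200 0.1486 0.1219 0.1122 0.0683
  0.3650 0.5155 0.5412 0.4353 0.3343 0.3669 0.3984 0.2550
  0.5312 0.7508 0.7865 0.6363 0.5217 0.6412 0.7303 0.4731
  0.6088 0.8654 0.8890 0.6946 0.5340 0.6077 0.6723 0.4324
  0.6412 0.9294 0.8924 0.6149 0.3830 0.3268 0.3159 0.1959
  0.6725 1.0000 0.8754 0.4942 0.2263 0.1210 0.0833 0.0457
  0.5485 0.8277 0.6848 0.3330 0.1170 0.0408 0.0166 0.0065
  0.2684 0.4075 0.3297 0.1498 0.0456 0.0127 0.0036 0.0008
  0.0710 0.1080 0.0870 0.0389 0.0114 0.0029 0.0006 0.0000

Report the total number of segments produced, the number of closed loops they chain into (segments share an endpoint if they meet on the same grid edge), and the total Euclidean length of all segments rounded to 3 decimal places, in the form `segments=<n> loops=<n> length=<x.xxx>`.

segments=14 loops=1 length=10.694

cell (1,1): code 0100 → (1.884,2.000)–(2.000,1.202)
cell (1,2): code 1000 → (2.000,2.190)–(1.884,2.000)
cell (2,0): code 0100 → (2.063,1.000)–(3.000,0.581)
cell (2,1): code 1110 → (2.000,1.202)–(2.063,1.000)
cell (2,2): code 1001 → (3.000,2.674)–(2.000,2.190)
cell (3,0): code 0110 → (3.000,0.581)–(4.000,0.405)
cell (3,2): code 1001 → (4.000,2.484)–(3.000,2.674)
cell (4,0): code 0110 → (4.000,0.405)–(5.000,0.261)
cell (4,2): code 1001 → (5.000,2.308)–(4.000,2.484)
cell (5,0): code 0110 → (5.000,0.261)–(6.000,0.750)
cell (5,1): code 1011 → (6.000,1.488)–(5.616,2.000)
cell (5,2): code 0001 → (5.616,2.000)–(5.000,2.308)
cell (6,0): code 0010 → (6.000,0.750)–(6.166,1.000)
cell (6,1): code 0001 → (6.166,1.000)–(6.000,1.488)
total: 14 segments, chained into 1 closed loop(s), length Σ = 10.693933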